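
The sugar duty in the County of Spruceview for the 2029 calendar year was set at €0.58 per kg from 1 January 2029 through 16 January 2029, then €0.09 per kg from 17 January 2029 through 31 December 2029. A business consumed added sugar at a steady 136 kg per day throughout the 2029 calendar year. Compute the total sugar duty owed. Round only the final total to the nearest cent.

€5,533.84

1 January – 16 January 2029: 16 days × 136 kg/day = 2,176 kg at €0.58/kg → €1,262.08
17 January – 31 December 2029: 349 days × 136 kg/day = 47,464 kg at €0.09/kg → €4,271.76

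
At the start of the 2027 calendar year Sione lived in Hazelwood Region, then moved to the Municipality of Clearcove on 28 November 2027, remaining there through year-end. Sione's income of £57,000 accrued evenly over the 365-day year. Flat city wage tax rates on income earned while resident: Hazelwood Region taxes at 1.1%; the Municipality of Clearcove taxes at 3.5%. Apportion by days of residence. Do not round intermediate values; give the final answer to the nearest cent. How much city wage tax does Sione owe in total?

£754.43

Hazelwood Region, 1 January – 27 November 2027: 331 days → £57,000 × 1.1% × 331/365 = £568.5945
The Municipality of Clearcove, 28 November – 31 December 2027: 34 days → £57,000 × 3.5% × 34/365 = £185.8356
Total = £754.4301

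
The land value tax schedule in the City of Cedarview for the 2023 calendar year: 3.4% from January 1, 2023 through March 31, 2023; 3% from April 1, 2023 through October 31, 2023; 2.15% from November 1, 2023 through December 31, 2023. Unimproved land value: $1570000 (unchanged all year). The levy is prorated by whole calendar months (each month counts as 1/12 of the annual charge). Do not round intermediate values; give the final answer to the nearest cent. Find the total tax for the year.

$46445.83

January 1 – March 31, 2023: 3 months at 3.4% → $1570000 × 3.4% × 3/12 = $13345.0000
April 1 – October 31, 2023: 7 months at 3% → $1570000 × 3% × 7/12 = $27475.0000
November 1 – December 31, 2023: 2 months at 2.15% → $1570000 × 2.15% × 2/12 = $5625.8333
Total = $46445.8333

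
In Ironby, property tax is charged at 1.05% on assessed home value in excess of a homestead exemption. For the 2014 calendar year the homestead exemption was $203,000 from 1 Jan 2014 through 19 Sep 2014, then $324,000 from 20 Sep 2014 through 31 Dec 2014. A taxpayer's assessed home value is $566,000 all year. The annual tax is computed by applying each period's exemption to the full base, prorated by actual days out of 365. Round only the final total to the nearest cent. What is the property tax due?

1 Jan – 19 Sep 2014: 262 days, exemption $203,000 → ($566,000 − $203,000) × 1.05% × 262/365 = $2,735.9260
20 Sep – 31 Dec 2014: 103 days, exemption $324,000 → ($566,000 − $324,000) × 1.05% × 103/365 = $717.0493
Total = $3,452.9753

$3,452.98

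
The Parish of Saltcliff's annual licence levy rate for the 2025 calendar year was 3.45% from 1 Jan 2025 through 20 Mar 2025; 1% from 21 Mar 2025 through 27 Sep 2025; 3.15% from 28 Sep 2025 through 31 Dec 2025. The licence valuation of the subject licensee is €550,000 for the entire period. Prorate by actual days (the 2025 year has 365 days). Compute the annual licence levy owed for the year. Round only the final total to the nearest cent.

1 Jan – 20 Mar 2025: 79 days at 3.45% → €550,000 × 3.45% × 79/365 = €4,106.9178
21 Mar – 27 Sep 2025: 191 days at 1% → €550,000 × 1% × 191/365 = €2,878.0822
28 Sep – 31 Dec 2025: 95 days at 3.15% → €550,000 × 3.15% × 95/365 = €4,509.2466
Total = €11,494.2466

€11,494.25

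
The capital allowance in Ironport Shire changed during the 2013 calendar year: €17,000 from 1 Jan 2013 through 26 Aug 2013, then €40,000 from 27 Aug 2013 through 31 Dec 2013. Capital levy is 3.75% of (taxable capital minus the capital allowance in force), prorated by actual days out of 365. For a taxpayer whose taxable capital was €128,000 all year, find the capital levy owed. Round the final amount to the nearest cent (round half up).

€3,862.40

1 Jan – 26 Aug 2013: 238 days, exemption €17,000 → (€128,000 − €17,000) × 3.75% × 238/365 = €2,714.1781
27 Aug – 31 Dec 2013: 127 days, exemption €40,000 → (€128,000 − €40,000) × 3.75% × 127/365 = €1,148.2192
Total = €3,862.3973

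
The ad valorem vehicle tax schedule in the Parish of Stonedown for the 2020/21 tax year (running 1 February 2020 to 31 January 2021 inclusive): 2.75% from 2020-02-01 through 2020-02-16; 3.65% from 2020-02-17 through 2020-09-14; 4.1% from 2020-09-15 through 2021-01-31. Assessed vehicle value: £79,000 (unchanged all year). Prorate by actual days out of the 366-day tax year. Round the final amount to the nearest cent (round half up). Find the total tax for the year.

2020-02-01 to 2020-02-16: 16 days at 2.75% → £79,000 × 2.75% × 16/366 = £94.9727
2020-02-17 to 2020-09-14: 211 days at 3.65% → £79,000 × 3.65% × 211/366 = £1,662.3456
2020-09-15 to 2021-01-31: 139 days at 4.1% → £79,000 × 4.1% × 139/366 = £1,230.1120
Total = £2,987.4303

£2,987.43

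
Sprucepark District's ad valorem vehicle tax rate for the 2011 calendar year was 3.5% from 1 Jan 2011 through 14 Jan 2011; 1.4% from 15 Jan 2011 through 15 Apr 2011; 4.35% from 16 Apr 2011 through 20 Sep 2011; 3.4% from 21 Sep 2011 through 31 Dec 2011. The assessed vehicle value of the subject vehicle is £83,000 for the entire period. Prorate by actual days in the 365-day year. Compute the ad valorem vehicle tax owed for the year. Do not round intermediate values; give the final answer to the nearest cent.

£2,752.64

1 Jan – 14 Jan 2011: 14 days at 3.5% → £83,000 × 3.5% × 14/365 = £111.4247
15 Jan – 15 Apr 2011: 91 days at 1.4% → £83,000 × 1.4% × 91/365 = £289.7041
16 Apr – 20 Sep 2011: 158 days at 4.35% → £83,000 × 4.35% × 158/365 = £1,562.9014
21 Sep – 31 Dec 2011: 102 days at 3.4% → £83,000 × 3.4% × 102/365 = £788.6137
Total = £2,752.6438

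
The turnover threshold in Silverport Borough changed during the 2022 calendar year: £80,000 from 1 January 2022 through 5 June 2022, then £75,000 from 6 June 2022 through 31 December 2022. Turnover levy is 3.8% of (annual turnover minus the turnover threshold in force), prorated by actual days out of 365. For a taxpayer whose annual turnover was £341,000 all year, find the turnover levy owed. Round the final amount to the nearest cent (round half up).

1 January – 5 June 2022: 156 days, exemption £80,000 → (£341,000 − £80,000) × 3.8% × 156/365 = £4,238.9260
6 June – 31 December 2022: 209 days, exemption £75,000 → (£341,000 − £75,000) × 3.8% × 209/365 = £5,787.8685
Total = £10,026.7945

£10,026.79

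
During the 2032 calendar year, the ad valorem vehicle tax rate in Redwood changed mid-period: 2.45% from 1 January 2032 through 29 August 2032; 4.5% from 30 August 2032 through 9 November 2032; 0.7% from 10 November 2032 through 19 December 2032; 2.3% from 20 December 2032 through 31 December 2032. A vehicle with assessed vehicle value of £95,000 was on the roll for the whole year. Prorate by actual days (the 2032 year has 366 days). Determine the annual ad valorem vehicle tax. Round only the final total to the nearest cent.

£2,524.25

1 January – 29 August 2032: 242 days at 2.45% → £95,000 × 2.45% × 242/366 = £1,538.9481
30 August – 9 November 2032: 72 days at 4.5% → £95,000 × 4.5% × 72/366 = £840.9836
10 November – 19 December 2032: 40 days at 0.7% → £95,000 × 0.7% × 40/366 = £72.6776
20 December – 31 December 2032: 12 days at 2.3% → £95,000 × 2.3% × 12/366 = £71.6393
Total = £2,524.2486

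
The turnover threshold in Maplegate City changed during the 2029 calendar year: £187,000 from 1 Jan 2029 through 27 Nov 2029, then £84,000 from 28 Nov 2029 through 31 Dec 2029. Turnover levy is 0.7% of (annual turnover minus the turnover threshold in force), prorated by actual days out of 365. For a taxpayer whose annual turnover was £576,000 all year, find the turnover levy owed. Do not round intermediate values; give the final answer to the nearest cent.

£2,790.16

1 Jan – 27 Nov 2029: 331 days, exemption £187,000 → (£576,000 − £187,000) × 0.7% × 331/365 = £2,469.3507
28 Nov – 31 Dec 2029: 34 days, exemption £84,000 → (£576,000 − £84,000) × 0.7% × 34/365 = £320.8110
Total = £2,790.1616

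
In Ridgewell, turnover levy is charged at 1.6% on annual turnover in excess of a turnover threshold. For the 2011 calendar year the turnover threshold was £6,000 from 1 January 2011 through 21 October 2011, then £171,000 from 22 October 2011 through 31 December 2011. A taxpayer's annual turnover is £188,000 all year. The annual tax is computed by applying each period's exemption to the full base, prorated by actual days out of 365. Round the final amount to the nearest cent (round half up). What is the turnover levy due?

1 January – 21 October 2011: 294 days, exemption £6,000 → (£188,000 − £6,000) × 1.6% × 294/365 = £2,345.5562
22 October – 31 December 2011: 71 days, exemption £171,000 → (£188,000 − £171,000) × 1.6% × 71/365 = £52.9096
Total = £2,398.4658

£2,398.47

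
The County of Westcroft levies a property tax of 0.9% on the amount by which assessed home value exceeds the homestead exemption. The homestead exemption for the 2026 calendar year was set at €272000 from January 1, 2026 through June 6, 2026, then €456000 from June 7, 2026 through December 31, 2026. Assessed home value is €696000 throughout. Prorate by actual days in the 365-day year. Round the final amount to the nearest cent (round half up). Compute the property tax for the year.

January 1 – June 6, 2026: 157 days, exemption €272000 → (€696000 − €272000) × 0.9% × 157/365 = €1641.4027
June 7 – December 31, 2026: 208 days, exemption €456000 → (€696000 − €456000) × 0.9% × 208/365 = €1230.9041
Total = €2872.3068

€2872.31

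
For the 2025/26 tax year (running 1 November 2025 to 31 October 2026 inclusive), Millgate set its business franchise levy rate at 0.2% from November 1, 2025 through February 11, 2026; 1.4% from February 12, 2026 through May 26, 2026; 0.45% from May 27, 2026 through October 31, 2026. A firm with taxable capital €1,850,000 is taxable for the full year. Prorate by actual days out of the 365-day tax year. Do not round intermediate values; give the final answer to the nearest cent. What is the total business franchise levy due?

November 1, 2025 – February 11, 2026: 103 days at 0.2% → €1,850,000 × 0.2% × 103/365 = €1,044.1096
February 12 – May 26, 2026: 104 days at 1.4% → €1,850,000 × 1.4% × 104/365 = €7,379.7260
May 27 – October 31, 2026: 158 days at 0.45% → €1,850,000 × 0.45% × 158/365 = €3,603.6986
Total = €12,027.5342

€12,027.53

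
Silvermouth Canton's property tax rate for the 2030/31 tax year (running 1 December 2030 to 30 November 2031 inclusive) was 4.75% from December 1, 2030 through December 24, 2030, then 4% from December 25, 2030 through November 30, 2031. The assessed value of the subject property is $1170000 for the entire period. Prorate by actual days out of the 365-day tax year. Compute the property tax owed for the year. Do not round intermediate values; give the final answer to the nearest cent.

$47376.99

December 1 – December 24, 2030: 24 days at 4.75% → $1170000 × 4.75% × 24/365 = $3654.2466
December 25, 2030 – November 30, 2031: 341 days at 4% → $1170000 × 4% × 341/365 = $43722.7397
Total = $47376.9863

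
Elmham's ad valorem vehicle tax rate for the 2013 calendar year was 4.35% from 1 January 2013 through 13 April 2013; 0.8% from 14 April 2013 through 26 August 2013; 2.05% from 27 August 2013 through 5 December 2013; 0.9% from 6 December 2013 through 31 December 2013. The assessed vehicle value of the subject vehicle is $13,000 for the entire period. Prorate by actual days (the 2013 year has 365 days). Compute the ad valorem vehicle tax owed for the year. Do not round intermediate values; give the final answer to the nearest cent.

$280.12

1 January – 13 April 2013: 103 days at 4.35% → $13,000 × 4.35% × 103/365 = $159.5795
14 April – 26 August 2013: 135 days at 0.8% → $13,000 × 0.8% × 135/365 = $38.4658
27 August – 5 December 2013: 101 days at 2.05% → $13,000 × 2.05% × 101/365 = $73.7438
6 December – 31 December 2013: 26 days at 0.9% → $13,000 × 0.9% × 26/365 = $8.3342
Total = $280.1233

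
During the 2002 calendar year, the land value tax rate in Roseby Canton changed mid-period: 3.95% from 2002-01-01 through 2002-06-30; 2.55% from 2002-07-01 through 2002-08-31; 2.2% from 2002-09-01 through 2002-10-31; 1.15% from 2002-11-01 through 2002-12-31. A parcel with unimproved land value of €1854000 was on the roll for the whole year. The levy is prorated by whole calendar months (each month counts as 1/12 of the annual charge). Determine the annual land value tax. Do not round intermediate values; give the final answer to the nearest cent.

2002-01-01 to 2002-06-30: 6 months at 3.95% → €1854000 × 3.95% × 6/12 = €36616.5000
2002-07-01 to 2002-08-31: 2 months at 2.55% → €1854000 × 2.55% × 2/12 = €7879.5000
2002-09-01 to 2002-10-31: 2 months at 2.2% → €1854000 × 2.2% × 2/12 = €6798.0000
2002-11-01 to 2002-12-31: 2 months at 1.15% → €1854000 × 1.15% × 2/12 = €3553.5000
Total = €54847.5000

€54847.50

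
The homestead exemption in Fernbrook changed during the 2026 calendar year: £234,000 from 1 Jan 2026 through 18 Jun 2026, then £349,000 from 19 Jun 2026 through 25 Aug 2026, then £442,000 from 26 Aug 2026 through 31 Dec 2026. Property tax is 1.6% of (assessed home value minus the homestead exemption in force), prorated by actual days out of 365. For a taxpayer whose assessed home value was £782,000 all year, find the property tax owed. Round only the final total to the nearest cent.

£7,258.13

1 Jan – 18 Jun 2026: 169 days, exemption £234,000 → (£782,000 − £234,000) × 1.6% × 169/365 = £4,059.7041
19 Jun – 25 Aug 2026: 68 days, exemption £349,000 → (£782,000 − £349,000) × 1.6% × 68/365 = £1,290.6959
26 Aug – 31 Dec 2026: 128 days, exemption £442,000 → (£782,000 − £442,000) × 1.6% × 128/365 = £1,907.7260
Total = £7,258.1260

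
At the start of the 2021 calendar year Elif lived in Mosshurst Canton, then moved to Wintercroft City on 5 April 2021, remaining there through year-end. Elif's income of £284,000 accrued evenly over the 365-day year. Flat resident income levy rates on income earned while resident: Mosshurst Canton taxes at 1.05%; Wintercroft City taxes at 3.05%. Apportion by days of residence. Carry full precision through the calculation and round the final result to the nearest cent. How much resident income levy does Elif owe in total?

Mosshurst Canton, 1 January – 4 April 2021: 94 days → £284,000 × 1.05% × 94/365 = £767.9671
Wintercroft City, 5 April – 31 December 2021: 271 days → £284,000 × 3.05% × 271/365 = £6,431.2384
Total = £7,199.2055

£7,199.21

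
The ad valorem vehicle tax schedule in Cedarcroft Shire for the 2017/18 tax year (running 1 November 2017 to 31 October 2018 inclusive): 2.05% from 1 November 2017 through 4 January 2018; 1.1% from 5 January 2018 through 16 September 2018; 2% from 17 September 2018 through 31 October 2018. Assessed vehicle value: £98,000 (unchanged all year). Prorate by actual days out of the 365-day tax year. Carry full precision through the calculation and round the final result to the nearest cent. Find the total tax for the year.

£1,352.53

1 November 2017 – 4 January 2018: 65 days at 2.05% → £98,000 × 2.05% × 65/365 = £357.7671
5 January – 16 September 2018: 255 days at 1.1% → £98,000 × 1.1% × 255/365 = £753.1233
17 September – 31 October 2018: 45 days at 2% → £98,000 × 2% × 45/365 = £241.6438
Total = £1,352.5342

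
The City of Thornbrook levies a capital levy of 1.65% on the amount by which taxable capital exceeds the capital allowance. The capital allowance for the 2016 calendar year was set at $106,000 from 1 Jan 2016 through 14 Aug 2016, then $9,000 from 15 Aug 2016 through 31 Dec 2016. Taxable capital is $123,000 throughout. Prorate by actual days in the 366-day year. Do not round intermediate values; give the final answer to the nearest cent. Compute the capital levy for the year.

$888.34

1 Jan – 14 Aug 2016: 227 days, exemption $106,000 → ($123,000 − $106,000) × 1.65% × 227/366 = $173.9713
15 Aug – 31 Dec 2016: 139 days, exemption $9,000 → ($123,000 − $9,000) × 1.65% × 139/366 = $714.3689
Total = $888.3402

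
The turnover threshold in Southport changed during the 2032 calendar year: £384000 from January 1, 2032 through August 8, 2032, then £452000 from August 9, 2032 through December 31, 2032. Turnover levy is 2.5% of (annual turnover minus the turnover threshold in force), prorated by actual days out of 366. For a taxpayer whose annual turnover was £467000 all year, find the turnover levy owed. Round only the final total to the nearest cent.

£1401.50

January 1 – August 8, 2032: 221 days, exemption £384000 → (£467000 − £384000) × 2.5% × 221/366 = £1252.9372
August 9 – December 31, 2032: 145 days, exemption £452000 → (£467000 − £452000) × 2.5% × 145/366 = £148.5656
Total = £1401.5027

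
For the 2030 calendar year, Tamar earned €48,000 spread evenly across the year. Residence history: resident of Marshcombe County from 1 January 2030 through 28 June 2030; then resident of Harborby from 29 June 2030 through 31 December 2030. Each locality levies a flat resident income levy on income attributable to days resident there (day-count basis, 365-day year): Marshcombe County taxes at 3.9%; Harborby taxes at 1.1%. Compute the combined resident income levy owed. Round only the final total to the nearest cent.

€1,187.11

Marshcombe County, 1 January – 28 June 2030: 179 days → €48,000 × 3.9% × 179/365 = €918.0493
Harborby, 29 June – 31 December 2030: 186 days → €48,000 × 1.1% × 186/365 = €269.0630
Total = €1,187.1123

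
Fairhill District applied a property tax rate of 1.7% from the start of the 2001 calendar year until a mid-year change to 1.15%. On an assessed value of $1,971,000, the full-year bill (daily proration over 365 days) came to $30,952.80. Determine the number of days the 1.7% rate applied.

Let d = days at the first rate; then 365 − d days at the second rate.
$1,971,000 × [1.7%·d + 1.15%·(365−d)] / 365 = $30,952.80
Solving gives d = 279, so the new rate took effect on 7 October 2001.

279 days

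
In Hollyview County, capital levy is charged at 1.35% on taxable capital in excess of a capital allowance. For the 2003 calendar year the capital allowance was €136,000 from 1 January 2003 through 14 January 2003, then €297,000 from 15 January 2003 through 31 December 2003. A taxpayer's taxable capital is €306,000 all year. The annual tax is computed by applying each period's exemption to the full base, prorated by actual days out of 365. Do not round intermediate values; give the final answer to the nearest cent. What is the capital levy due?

1 January – 14 January 2003: 14 days, exemption €136,000 → (€306,000 − €136,000) × 1.35% × 14/365 = €88.0274
15 January – 31 December 2003: 351 days, exemption €297,000 → (€306,000 − €297,000) × 1.35% × 351/365 = €116.8397
Total = €204.8671

€204.87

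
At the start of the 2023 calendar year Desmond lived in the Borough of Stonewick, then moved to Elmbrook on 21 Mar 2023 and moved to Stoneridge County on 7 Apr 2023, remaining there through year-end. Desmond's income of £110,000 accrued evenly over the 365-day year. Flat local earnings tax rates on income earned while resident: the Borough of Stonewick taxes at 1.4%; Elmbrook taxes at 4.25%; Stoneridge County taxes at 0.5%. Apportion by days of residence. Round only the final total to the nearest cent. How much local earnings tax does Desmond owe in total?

£956.40

The Borough of Stonewick, 1 Jan – 20 Mar 2023: 79 days → £110,000 × 1.4% × 79/365 = £333.3151
Elmbrook, 21 Mar – 6 Apr 2023: 17 days → £110,000 × 4.25% × 17/365 = £217.7397
Stoneridge County, 7 Apr – 31 Dec 2023: 269 days → £110,000 × 0.5% × 269/365 = £405.3425
Total = £956.3973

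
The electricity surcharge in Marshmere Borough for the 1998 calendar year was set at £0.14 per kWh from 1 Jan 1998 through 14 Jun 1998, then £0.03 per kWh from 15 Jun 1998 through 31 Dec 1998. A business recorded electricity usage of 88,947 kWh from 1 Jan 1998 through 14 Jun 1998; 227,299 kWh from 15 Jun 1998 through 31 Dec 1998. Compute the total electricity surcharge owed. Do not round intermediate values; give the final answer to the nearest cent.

£19,271.55

1 Jan – 14 Jun 1998: 88,947 kWh at £0.14/kWh → £12,452.58
15 Jun – 31 Dec 1998: 227,299 kWh at £0.03/kWh → £6,818.97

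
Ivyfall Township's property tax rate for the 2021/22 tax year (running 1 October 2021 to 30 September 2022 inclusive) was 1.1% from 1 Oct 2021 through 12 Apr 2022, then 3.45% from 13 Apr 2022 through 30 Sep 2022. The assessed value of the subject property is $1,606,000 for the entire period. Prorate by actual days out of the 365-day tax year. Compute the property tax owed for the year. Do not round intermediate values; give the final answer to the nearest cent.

1 Oct 2021 – 12 Apr 2022: 194 days at 1.1% → $1,606,000 × 1.1% × 194/365 = $9,389.6000
13 Apr – 30 Sep 2022: 171 days at 3.45% → $1,606,000 × 3.45% × 171/365 = $25,957.8000
Total = $35,347.4000

$35,347.40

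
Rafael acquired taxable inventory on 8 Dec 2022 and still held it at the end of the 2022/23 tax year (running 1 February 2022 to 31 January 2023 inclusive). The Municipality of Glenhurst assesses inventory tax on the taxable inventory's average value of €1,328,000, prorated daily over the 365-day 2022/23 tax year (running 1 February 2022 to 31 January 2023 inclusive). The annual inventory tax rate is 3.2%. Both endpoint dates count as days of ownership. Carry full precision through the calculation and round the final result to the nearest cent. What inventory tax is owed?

€6,403.51

Days held (8 Dec 2022 – 31 Jan 2023): 55 out of 365
Tax = €1,328,000 × 3.2% × 55/365 = €6,403.5068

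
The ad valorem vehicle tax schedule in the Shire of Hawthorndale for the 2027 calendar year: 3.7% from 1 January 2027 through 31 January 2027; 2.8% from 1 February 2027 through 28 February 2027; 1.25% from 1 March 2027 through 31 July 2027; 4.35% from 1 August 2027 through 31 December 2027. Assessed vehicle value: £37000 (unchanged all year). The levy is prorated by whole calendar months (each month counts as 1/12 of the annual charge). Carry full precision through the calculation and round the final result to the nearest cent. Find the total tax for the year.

1 January – 31 January 2027: 1 month at 3.7% → £37000 × 3.7% × 1/12 = £114.0833
1 February – 28 February 2027: 1 month at 2.8% → £37000 × 2.8% × 1/12 = £86.3333
1 March – 31 July 2027: 5 months at 1.25% → £37000 × 1.25% × 5/12 = £192.7083
1 August – 31 December 2027: 5 months at 4.35% → £37000 × 4.35% × 5/12 = £670.6250
Total = £1063.7500

£1063.75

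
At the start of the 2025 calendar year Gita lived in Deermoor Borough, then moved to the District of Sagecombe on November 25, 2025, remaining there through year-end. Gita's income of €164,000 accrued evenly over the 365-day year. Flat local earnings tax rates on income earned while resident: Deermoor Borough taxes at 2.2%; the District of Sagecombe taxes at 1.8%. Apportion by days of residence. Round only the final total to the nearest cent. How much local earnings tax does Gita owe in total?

Deermoor Borough, January 1 – November 24, 2025: 328 days → €164,000 × 2.2% × 328/365 = €3,242.2575
The District of Sagecombe, November 25 – December 31, 2025: 37 days → €164,000 × 1.8% × 37/365 = €299.2438
Total = €3,541.5014

€3,541.50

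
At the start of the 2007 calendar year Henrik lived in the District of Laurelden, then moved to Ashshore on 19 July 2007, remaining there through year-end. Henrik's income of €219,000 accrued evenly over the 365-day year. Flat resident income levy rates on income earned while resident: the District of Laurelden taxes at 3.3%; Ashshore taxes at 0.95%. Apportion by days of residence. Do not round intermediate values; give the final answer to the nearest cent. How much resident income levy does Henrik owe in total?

€4,886.40

The District of Laurelden, 1 January – 18 July 2007: 199 days → €219,000 × 3.3% × 199/365 = €3,940.2000
Ashshore, 19 July – 31 December 2007: 166 days → €219,000 × 0.95% × 166/365 = €946.2000
Total = €4,886.4000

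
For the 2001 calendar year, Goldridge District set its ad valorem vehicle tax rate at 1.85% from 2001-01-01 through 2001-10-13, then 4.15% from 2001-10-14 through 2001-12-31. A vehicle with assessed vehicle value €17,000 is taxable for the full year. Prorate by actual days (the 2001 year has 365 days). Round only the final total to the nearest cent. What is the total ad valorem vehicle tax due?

2001-01-01 to 2001-10-13: 286 days at 1.85% → €17,000 × 1.85% × 286/365 = €246.4301
2001-10-14 to 2001-12-31: 79 days at 4.15% → €17,000 × 4.15% × 79/365 = €152.6973
Total = €399.1274

€399.13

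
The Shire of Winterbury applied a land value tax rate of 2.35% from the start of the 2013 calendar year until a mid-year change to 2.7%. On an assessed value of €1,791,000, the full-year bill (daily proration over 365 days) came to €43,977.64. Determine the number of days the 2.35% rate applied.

Let d = days at the first rate; then 365 − d days at the second rate.
€1,791,000 × [2.35%·d + 2.7%·(365−d)] / 365 = €43,977.64
Solving gives d = 255, so the new rate took effect on 13 Sep 2013.

255 days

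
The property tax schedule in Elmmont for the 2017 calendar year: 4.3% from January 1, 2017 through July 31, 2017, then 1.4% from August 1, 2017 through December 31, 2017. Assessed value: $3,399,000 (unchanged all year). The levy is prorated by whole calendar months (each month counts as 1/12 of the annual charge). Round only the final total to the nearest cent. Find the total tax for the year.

$105,085.75

January 1 – July 31, 2017: 7 months at 4.3% → $3,399,000 × 4.3% × 7/12 = $85,258.2500
August 1 – December 31, 2017: 5 months at 1.4% → $3,399,000 × 1.4% × 5/12 = $19,827.5000
Total = $105,085.7500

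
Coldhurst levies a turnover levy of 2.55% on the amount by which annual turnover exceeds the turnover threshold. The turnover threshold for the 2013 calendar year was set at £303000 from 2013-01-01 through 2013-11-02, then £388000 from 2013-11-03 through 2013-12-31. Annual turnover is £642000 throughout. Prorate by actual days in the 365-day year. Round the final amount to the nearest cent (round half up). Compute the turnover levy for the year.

£8294.14

2013-01-01 to 2013-11-02: 306 days, exemption £303000 → (£642000 − £303000) × 2.55% × 306/365 = £7247.1699
2013-11-03 to 2013-12-31: 59 days, exemption £388000 → (£642000 − £388000) × 2.55% × 59/365 = £1046.9671
Total = £8294.1370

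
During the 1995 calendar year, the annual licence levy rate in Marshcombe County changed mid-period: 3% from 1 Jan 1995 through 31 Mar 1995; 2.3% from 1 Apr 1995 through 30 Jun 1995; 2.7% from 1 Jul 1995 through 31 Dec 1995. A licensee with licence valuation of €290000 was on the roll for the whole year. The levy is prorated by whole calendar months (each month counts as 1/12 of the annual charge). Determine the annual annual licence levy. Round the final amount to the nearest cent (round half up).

1 Jan – 31 Mar 1995: 3 months at 3% → €290000 × 3% × 3/12 = €2175.0000
1 Apr – 30 Jun 1995: 3 months at 2.3% → €290000 × 2.3% × 3/12 = €1667.5000
1 Jul – 31 Dec 1995: 6 months at 2.7% → €290000 × 2.7% × 6/12 = €3915.0000
Total = €7757.5000

€7757.50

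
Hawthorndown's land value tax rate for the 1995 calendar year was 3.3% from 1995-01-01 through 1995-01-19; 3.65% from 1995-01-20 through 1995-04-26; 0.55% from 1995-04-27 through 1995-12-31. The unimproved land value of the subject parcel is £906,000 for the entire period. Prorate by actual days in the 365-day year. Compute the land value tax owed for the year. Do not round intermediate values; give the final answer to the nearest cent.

£13,743.90

1995-01-01 to 1995-01-19: 19 days at 3.3% → £906,000 × 3.3% × 19/365 = £1,556.3342
1995-01-20 to 1995-04-26: 97 days at 3.65% → £906,000 × 3.65% × 97/365 = £8,788.2000
1995-04-27 to 1995-12-31: 249 days at 0.55% → £906,000 × 0.55% × 249/365 = £3,399.3616
Total = £13,743.8959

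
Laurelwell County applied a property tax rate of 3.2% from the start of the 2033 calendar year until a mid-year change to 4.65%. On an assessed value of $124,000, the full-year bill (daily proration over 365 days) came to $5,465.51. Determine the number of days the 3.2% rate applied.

61 days

Let d = days at the first rate; then 365 − d days at the second rate.
$124,000 × [3.2%·d + 4.65%·(365−d)] / 365 = $5,465.51
Solving gives d = 61, so the new rate took effect on 3 March 2033.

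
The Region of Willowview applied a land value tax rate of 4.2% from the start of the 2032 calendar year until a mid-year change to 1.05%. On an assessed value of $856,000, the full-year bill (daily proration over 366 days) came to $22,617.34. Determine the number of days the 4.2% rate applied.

185 days

Let d = days at the first rate; then 366 − d days at the second rate.
$856,000 × [4.2%·d + 1.05%·(366−d)] / 366 = $22,617.34
Solving gives d = 185, so the new rate took effect on 4 July 2032.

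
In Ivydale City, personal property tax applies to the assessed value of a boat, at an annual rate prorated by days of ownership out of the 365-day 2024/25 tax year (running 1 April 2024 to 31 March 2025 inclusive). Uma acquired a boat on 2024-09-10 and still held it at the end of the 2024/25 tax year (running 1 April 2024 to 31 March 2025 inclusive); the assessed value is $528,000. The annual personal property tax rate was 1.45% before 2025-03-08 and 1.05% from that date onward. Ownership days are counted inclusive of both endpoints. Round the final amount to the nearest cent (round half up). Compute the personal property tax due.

2024-09-10 to 2025-03-07: 179 days at 1.45% → $528,000 × 1.45% × 179/365 = $3,754.5863
2025-03-08 to 2025-03-31: 24 days at 1.05% → $528,000 × 1.05% × 24/365 = $364.5370
Total = $4,119.1233

$4,119.12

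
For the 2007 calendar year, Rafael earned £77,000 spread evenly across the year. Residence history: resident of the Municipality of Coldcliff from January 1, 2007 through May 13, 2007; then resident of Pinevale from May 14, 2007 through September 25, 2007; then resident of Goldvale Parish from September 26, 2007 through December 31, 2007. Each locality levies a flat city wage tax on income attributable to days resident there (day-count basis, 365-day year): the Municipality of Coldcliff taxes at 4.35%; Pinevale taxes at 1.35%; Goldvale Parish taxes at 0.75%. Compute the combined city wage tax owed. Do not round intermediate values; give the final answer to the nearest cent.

£1,758.45

The Municipality of Coldcliff, January 1 – May 13, 2007: 133 days → £77,000 × 4.35% × 133/365 = £1,220.5027
Pinevale, May 14 – September 25, 2007: 135 days → £77,000 × 1.35% × 135/365 = £384.4726
Goldvale Parish, September 26 – December 31, 2007: 97 days → £77,000 × 0.75% × 97/365 = £153.4726
Total = £1,758.4479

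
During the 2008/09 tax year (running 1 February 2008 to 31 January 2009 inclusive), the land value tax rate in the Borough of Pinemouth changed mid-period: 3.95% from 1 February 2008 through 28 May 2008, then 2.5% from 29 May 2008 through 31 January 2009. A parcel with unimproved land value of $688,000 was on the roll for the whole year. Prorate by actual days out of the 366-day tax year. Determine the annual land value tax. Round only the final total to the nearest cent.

1 February – 28 May 2008: 118 days at 3.95% → $688,000 × 3.95% × 118/366 = $8,761.6612
29 May 2008 – 31 January 2009: 248 days at 2.5% → $688,000 × 2.5% × 248/366 = $11,654.6448
Total = $20,416.3060

$20,416.31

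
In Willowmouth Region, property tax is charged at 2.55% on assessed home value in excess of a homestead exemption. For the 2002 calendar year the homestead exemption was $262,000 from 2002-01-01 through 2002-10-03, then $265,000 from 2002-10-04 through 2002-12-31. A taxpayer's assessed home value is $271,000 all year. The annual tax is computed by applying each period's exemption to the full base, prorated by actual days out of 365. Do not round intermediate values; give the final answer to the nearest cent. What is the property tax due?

$210.85

2002-01-01 to 2002-10-03: 276 days, exemption $262,000 → ($271,000 − $262,000) × 2.55% × 276/365 = $173.5397
2002-10-04 to 2002-12-31: 89 days, exemption $265,000 → ($271,000 − $265,000) × 2.55% × 89/365 = $37.3068
Total = $210.8466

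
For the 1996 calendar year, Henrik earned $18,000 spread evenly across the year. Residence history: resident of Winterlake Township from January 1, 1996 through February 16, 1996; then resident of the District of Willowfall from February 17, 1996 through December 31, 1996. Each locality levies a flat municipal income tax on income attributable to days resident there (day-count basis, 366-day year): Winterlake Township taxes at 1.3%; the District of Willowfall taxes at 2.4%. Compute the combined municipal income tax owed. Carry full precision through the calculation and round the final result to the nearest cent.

Winterlake Township, January 1 – February 16, 1996: 47 days → $18,000 × 1.3% × 47/366 = $30.0492
The District of Willowfall, February 17 – December 31, 1996: 319 days → $18,000 × 2.4% × 319/366 = $376.5246
Total = $406.5738

$406.57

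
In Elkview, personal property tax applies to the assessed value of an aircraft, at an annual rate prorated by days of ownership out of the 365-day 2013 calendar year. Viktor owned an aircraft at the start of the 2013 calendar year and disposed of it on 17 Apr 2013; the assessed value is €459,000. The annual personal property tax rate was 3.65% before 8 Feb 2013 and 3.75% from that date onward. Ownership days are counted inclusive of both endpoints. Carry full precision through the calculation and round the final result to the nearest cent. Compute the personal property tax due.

€4,998.07

1 Jan – 7 Feb 2013: 38 days at 3.65% → €459,000 × 3.65% × 38/365 = €1,744.2000
8 Feb – 17 Apr 2013: 69 days at 3.75% → €459,000 × 3.75% × 69/365 = €3,253.8699
Total = €4,998.0699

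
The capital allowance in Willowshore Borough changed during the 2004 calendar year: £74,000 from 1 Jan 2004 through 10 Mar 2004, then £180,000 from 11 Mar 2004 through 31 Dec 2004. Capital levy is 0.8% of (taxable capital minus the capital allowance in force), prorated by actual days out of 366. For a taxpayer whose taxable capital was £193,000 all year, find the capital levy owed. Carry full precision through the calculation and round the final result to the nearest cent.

1 Jan – 10 Mar 2004: 70 days, exemption £74,000 → (£193,000 − £74,000) × 0.8% × 70/366 = £182.0765
11 Mar – 31 Dec 2004: 296 days, exemption £180,000 → (£193,000 − £180,000) × 0.8% × 296/366 = £84.1093
Total = £266.1858

£266.19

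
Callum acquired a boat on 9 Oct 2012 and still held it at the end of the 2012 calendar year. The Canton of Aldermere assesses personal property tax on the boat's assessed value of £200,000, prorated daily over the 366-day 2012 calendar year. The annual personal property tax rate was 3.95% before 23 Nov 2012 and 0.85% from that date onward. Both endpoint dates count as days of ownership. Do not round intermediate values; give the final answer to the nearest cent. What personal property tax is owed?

9 Oct – 22 Nov 2012: 45 days at 3.95% → £200,000 × 3.95% × 45/366 = £971.3115
23 Nov – 31 Dec 2012: 39 days at 0.85% → £200,000 × 0.85% × 39/366 = £181.1475
Total = £1,152.4590

£1,152.46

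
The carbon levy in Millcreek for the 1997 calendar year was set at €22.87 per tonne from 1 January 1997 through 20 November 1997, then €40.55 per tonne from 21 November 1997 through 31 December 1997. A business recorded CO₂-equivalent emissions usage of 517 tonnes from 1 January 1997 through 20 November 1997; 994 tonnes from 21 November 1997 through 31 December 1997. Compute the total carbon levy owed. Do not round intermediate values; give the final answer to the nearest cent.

1 January – 20 November 1997: 517 tonnes at €22.87/tonne → €11823.79
21 November – 31 December 1997: 994 tonnes at €40.55/tonne → €40306.70

€52130.49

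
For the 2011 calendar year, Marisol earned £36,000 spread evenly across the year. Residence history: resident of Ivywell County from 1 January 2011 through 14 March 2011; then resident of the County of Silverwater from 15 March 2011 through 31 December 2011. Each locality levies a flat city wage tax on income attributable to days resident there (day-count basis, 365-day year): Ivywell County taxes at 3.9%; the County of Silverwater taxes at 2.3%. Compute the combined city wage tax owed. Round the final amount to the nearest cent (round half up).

Ivywell County, 1 January – 14 March 2011: 73 days → £36,000 × 3.9% × 73/365 = £280.8000
The County of Silverwater, 15 March – 31 December 2011: 292 days → £36,000 × 2.3% × 292/365 = £662.4000
Total = £943.2000

£943.20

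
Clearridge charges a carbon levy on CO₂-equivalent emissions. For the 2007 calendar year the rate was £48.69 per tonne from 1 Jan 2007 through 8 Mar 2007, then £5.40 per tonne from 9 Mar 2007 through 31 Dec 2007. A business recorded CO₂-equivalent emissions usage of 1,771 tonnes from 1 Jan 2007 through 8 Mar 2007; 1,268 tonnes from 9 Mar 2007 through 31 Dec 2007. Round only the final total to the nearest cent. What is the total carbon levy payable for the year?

1 Jan – 8 Mar 2007: 1,771 tonnes at £48.69/tonne → £86229.99
9 Mar – 31 Dec 2007: 1,268 tonnes at £5.40/tonne → £6847.20

£93077.19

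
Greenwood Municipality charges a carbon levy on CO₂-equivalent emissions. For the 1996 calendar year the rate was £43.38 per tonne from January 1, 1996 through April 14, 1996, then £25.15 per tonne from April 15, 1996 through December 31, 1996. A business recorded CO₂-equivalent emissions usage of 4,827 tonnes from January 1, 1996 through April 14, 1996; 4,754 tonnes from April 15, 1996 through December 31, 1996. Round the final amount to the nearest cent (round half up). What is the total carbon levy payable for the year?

£328,958.36

January 1 – April 14, 1996: 4,827 tonnes at £43.38/tonne → £209,395.26
April 15 – December 31, 1996: 4,754 tonnes at £25.15/tonne → £119,563.10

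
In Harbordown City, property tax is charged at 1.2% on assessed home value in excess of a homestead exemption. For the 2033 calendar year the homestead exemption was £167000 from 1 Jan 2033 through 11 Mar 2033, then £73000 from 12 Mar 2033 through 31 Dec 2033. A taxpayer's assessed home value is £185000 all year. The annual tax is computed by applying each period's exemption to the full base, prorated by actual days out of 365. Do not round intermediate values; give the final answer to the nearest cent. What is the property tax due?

1 Jan – 11 Mar 2033: 70 days, exemption £167000 → (£185000 − £167000) × 1.2% × 70/365 = £41.4247
12 Mar – 31 Dec 2033: 295 days, exemption £73000 → (£185000 − £73000) × 1.2% × 295/365 = £1086.2466
Total = £1127.6712

£1127.67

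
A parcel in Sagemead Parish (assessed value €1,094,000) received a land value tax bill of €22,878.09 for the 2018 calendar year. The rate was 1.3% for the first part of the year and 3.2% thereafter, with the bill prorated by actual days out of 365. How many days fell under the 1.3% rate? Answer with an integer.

Let d = days at the first rate; then 365 − d days at the second rate.
€1,094,000 × [1.3%·d + 3.2%·(365−d)] / 365 = €22,878.09
Solving gives d = 213, so the new rate took effect on 2 August 2018.

213 days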